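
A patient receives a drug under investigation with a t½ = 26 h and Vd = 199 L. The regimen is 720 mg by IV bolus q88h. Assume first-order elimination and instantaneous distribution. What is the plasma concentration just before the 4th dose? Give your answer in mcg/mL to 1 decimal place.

f = (1/2)^(τ/t½) = (1/2)^(88/26) ≈ 0.0957.
C₀ = D/Vd = 720/199 ≈ 3.618 mcg/mL.
Before the 4th dose, 3 doses have been given. Superposition: Cmin = C₀·(f + f² + … + f^3).
≈ 3.618 × (0.0957 + 0.0092 + 0.0009) ≈ 3.618 × 0.1058 ≈ 0.383 mcg/mL.

0.4 mcg/mL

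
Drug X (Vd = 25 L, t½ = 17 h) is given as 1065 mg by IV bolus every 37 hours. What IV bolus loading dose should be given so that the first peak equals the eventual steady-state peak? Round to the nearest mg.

1368 mg

f = (1/2)^(37/17) ≈ 0.221216; accumulation ratio R = 1/(1−f) ≈ 1.28405.
Loading dose to hit Cmax,ss on first dose: D_load = D_maint·R ≈ 1065 × 1.28405 ≈ 1367.51 mg.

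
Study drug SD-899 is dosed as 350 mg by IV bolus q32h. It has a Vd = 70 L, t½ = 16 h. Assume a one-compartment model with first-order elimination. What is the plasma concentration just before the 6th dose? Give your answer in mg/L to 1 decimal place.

f = (1/2)^(τ/t½) = (1/2)^(32/16) ≈ 0.2500.
C₀ = D/Vd = 350/70 ≈ 5.000 mg/L.
Before the 6th dose, 5 doses have been given. Superposition: Cmin = C₀·(f + f² + … + f^5).
≈ 5.000 × (0.2500 + 0.0625 + 0.0156 + 0.0039 + 0.0010) ≈ 5.000 × 0.3330 ≈ 1.665 mg/L.

1.7 mg/L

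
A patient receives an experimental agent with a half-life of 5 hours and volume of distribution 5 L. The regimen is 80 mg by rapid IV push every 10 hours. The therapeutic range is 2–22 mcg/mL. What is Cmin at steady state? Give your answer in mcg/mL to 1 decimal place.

5.3 mcg/mL

The dosing interval is 2 half-lives, so f = 2^(−2) = 0.25.
Accumulation ratio R = 1/(1 − f) = 1/0.75 = 4/3.
Single-dose peak C₀ = D/Vd = 80/5 = 16 mcg/mL.
Steady-state peak Cmax,ss = C₀·R = 16 × 4/3 ≈ 21.333 mcg/mL.
Steady-state trough Cmin,ss = Cmax,ss·f ≈ 21.333 × 0.25 ≈ 5.333 mcg/mL.
Trough 5.3 mcg/mL vs MEC 2 mcg/mL: adequate.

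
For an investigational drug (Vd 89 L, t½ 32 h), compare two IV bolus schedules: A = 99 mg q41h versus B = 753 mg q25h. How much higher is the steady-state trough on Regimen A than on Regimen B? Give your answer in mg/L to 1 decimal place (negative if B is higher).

-11.0 mg/L

Regimen A: f = (1/2)^(41/32) ≈ 0.4114; Cmin,ss = (99/89)·f/(1−f) ≈ 0.777 mg/L.
Regimen B: f = (1/2)^(25/32) ≈ 0.5819; Cmin,ss = (753/89)·f/(1−f) ≈ 11.775 mg/L.
Difference ≈ 0.777 − 11.775 ≈ -10.998 mg/L.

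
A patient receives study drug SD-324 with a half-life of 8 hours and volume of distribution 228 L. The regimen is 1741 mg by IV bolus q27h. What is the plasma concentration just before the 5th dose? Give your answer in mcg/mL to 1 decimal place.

0.8 mcg/mL

f = (1/2)^(τ/t½) = (1/2)^(27/8) ≈ 0.0964.
C₀ = D/Vd = 1741/228 ≈ 7.636 mcg/mL.
Before the 5th dose, 4 doses have been given. Superposition: Cmin = C₀·(f + f² + … + f^4).
≈ 7.636 × (0.0964 + 0.0093 + 0.0009 + 0.0001) ≈ 7.636 × 0.1067 ≈ 0.815 mcg/mL.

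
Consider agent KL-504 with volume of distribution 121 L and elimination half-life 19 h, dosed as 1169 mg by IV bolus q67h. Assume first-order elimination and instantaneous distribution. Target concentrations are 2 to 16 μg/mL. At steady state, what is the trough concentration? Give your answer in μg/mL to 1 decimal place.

k = ln2/t½ = ln2/19 ≈ 0.036481 h⁻¹; fraction remaining f = e^(−kτ) = e^(−0.036481×67) ≈ 0.0868.
At steady state, accumulation factor R = 1/(1 − e^(−kτ)) ≈ 1.0951.
Each bolus raises the concentration by D/Vd = 1169/121 ≈ 9.661 μg/mL.
Steady-state peak Cmax,ss = C₀·R ≈ 9.661 × 1.0951 ≈ 10.580 μg/mL.
One interval later, Cmin,ss = Cmax,ss·e^(−kτ) ≈ 10.580 × 0.0868 ≈ 0.918 μg/mL.
Trough 0.9 μg/mL vs MEC 2 μg/mL: subtherapeutic.

0.9 μg/mL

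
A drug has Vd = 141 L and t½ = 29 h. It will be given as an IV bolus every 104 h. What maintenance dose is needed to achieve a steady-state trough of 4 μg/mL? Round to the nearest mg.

τ/t½ = 104/29 ≈ 3.5862, so f = (1/2)^(104/29) ≈ 0.083261.
Cmin,ss = (D/Vd)·f/(1−f), so D = Cmin,ss·Vd·(1−f)/f.
D = 4 × 141 × (1−f)/f ≈ 4 × 141 × 11.01043 ≈ 6209.88 mg.

6210 mg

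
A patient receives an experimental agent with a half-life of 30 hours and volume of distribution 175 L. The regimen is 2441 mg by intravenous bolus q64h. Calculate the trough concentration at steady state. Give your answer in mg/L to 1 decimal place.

4.1 mg/L

τ/t½ = 64/30 ≈ 2.1333, so fraction remaining f = (1/2)^(64/30) ≈ 0.2279.
Single-dose peak C₀ = D/Vd = 2441/175 ≈ 13.949 mg/L.
Steady-state trough Cmin,ss = C₀·f/(1−f) ≈ 13.949 × 0.2279/0.7721 ≈ 4.117 mg/L.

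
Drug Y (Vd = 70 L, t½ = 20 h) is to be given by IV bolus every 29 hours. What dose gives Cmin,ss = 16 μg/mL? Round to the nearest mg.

τ/t½ = 29/20 ≈ 1.45, so f = (1/2)^(29/20) ≈ 0.366021.
Cmin,ss = (D/Vd)·f/(1−f), so D = Cmin,ss·Vd·(1−f)/f.
D = 16 × 70 × (1−f)/f ≈ 16 × 70 × 1.73208 ≈ 1939.93 mg.

1940 mg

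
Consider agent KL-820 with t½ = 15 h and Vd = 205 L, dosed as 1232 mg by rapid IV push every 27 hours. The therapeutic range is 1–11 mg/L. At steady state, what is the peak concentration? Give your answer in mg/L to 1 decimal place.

8.4 mg/L

τ/t½ = 27/15 ≈ 1.8, so fraction remaining f = (1/2)^(27/15) ≈ 0.2872.
Accumulation ratio R = 1/(1 − f) ≈ 1/0.7128 ≈ 1.4029.
Single-dose peak C₀ = D/Vd = 1232/205 ≈ 6.010 mg/L.
Cmax,ss = C₀/(1 − f) ≈ 6.010/0.7128 ≈ 8.432 mg/L.
Peak 8.4 mg/L vs MTC 11 mg/L: below toxic threshold.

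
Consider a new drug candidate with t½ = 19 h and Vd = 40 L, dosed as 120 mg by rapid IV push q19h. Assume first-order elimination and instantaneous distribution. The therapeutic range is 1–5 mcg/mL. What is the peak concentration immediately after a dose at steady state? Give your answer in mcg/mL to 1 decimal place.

τ = 19 h = 1 half-life, so f = (1/2)^1 = 0.5.
At steady state, R = 1/(1 − 0.5) = 2/1.
Single-dose peak C₀ = D/Vd = 120/40 = 3 mcg/mL.
Steady-state peak Cmax,ss = C₀·R = 3 × 2/1 ≈ 6.000 mcg/mL.
Peak 6.0 mcg/mL vs MTC 5 mcg/mL: exceeds toxic threshold.

6.0 mcg/mL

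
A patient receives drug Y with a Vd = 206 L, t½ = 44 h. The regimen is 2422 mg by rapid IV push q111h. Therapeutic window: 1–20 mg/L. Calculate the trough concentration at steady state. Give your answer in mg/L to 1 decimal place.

2.5 mg/L

Over one 111-h interval, 111/44 ≈ 2.5227 half-lives elapse, leaving f ≈ 0.1740 of each dose.
Single-dose peak C₀ = D/Vd = 2422/206 ≈ 11.757 mg/L.
Steady-state trough Cmin,ss = C₀·f/(1−f) ≈ 11.757 × 0.1740/0.8260 ≈ 2.477 mg/L.
Trough 2.5 mg/L vs MEC 1 mg/L: adequate.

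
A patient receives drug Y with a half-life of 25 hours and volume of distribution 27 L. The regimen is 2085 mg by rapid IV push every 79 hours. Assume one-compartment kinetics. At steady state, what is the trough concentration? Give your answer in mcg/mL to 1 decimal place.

τ/t½ = 79/25 ≈ 3.16, so fraction remaining f = (1/2)^(79/25) ≈ 0.1119.
Single-dose peak C₀ = D/Vd = 2085/27 ≈ 77.222 mcg/mL.
Steady-state trough Cmin,ss = C₀·f/(1−f) ≈ 77.222 × 0.1119/0.8881 ≈ 9.730 mcg/mL.

9.7 mcg/mL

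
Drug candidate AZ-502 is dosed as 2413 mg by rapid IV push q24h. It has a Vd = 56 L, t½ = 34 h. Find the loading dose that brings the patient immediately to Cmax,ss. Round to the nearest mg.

f = (1/2)^(24/34) ≈ 0.613067; accumulation ratio R = 1/(1−f) ≈ 2.58443.
Loading dose to hit Cmax,ss on first dose: D_load = D_maint·R ≈ 2413 × 2.58443 ≈ 6236.23 mg.

6236 mg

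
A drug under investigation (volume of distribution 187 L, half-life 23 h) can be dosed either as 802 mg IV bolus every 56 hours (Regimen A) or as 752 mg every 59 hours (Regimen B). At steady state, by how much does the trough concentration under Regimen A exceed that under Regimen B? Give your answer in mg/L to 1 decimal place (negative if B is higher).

0.2 mg/L

Regimen A: f = (1/2)^(56/23) ≈ 0.1850; Cmin,ss = (802/187)·f/(1−f) ≈ 0.974 mg/L.
Regimen B: f = (1/2)^(59/23) ≈ 0.1690; Cmin,ss = (752/187)·f/(1−f) ≈ 0.818 mg/L.
Difference ≈ 0.974 − 0.818 ≈ 0.156 mg/L.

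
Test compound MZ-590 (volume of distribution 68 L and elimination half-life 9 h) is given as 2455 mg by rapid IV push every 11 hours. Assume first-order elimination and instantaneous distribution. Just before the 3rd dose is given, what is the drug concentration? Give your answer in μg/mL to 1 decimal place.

22.1 μg/mL

f = (1/2)^(τ/t½) = (1/2)^(11/9) ≈ 0.4286.
C₀ = D/Vd = 2455/68 ≈ 36.103 μg/mL.
Before the 3rd dose, 2 doses have been given. Superposition: Cmin = C₀·(f + f²).
≈ 36.103 × (0.4286 + 0.1837) ≈ 36.103 × 0.6123 ≈ 22.106 μg/mL.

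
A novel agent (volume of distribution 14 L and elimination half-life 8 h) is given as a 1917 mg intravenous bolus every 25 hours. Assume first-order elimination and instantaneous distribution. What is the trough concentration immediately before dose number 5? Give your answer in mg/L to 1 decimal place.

f = (1/2)^(τ/t½) = (1/2)^(25/8) ≈ 0.1146.
C₀ = D/Vd = 1917/14 ≈ 136.929 mg/L.
Before the 5th dose, 4 doses have been given. Superposition: Cmin = C₀·(f + f² + … + f^4).
≈ 136.929 × (0.1146 + 0.0131 + 0.0015 + 0.0002) ≈ 136.929 × 0.1294 ≈ 17.719 mg/L.

17.7 mg/L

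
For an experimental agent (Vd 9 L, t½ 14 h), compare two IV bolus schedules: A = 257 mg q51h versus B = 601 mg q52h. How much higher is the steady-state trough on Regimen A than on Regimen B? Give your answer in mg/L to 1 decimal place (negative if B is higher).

-3.0 mg/L

Regimen A: f = (1/2)^(51/14) ≈ 0.0801; Cmin,ss = (257/9)·f/(1−f) ≈ 2.486 mg/L.
Regimen B: f = (1/2)^(52/14) ≈ 0.0762; Cmin,ss = (601/9)·f/(1−f) ≈ 5.508 mg/L.
Difference ≈ 2.486 − 5.508 ≈ -3.022 mg/L.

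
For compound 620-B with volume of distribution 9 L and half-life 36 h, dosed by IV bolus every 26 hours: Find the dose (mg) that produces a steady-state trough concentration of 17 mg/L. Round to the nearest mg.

99 mg

τ/t½ = 26/36 ≈ 0.72222, so f = (1/2)^(26/36) ≈ 0.606163.
Cmin,ss = (D/Vd)·f/(1−f), so D = Cmin,ss·Vd·(1−f)/f.
D = 17 × 9 × (1−f)/f ≈ 17 × 9 × 0.64972 ≈ 99.41 mg.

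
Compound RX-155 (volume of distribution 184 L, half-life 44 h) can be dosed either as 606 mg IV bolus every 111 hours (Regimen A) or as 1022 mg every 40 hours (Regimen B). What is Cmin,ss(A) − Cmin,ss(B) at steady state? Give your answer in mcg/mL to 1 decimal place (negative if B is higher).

Regimen A: f = (1/2)^(111/44) ≈ 0.1740; Cmin,ss = (606/184)·f/(1−f) ≈ 0.694 mcg/mL.
Regimen B: f = (1/2)^(40/44) ≈ 0.5325; Cmin,ss = (1022/184)·f/(1−f) ≈ 6.327 mcg/mL.
Difference ≈ 0.694 − 6.327 ≈ -5.633 mcg/mL.

-5.6 mcg/mL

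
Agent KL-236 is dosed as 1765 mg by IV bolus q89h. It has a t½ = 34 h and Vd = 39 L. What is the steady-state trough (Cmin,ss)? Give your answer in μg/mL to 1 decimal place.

8.8 μg/mL

k = ln2/t½ = ln2/34 ≈ 0.020387 h⁻¹; fraction remaining f = e^(−kτ) = e^(−0.020387×89) ≈ 0.1629.
At steady state, accumulation factor R = 1/(1 − e^(−kτ)) ≈ 1.1946.
Single-dose peak C₀ = D/Vd = 1765/39 ≈ 45.256 μg/mL.
Cmax,ss = C₀/(1 − f) ≈ 45.256/0.8371 ≈ 54.063 μg/mL.
One interval later, Cmin,ss = Cmax,ss·e^(−kτ) ≈ 54.063 × 0.1629 ≈ 8.807 μg/mL.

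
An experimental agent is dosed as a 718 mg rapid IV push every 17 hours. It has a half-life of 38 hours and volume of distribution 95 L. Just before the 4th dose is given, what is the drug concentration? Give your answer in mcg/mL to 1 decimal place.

12.6 mcg/mL

f = (1/2)^(τ/t½) = (1/2)^(17/38) ≈ 0.7334.
C₀ = D/Vd = 718/95 ≈ 7.558 mcg/mL.
Before the 4th dose, 3 doses have been given. Superposition: Cmin = C₀·(f + f² + … + f^3).
≈ 7.558 × (0.7334 + 0.5379 + 0.3945) ≈ 7.558 × 1.6658 ≈ 12.590 mcg/mL.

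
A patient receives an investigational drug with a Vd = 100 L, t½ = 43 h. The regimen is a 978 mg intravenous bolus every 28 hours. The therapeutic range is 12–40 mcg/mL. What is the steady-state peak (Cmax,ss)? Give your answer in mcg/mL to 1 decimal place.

τ/t½ = 28/43 ≈ 0.65116, so fraction remaining f = (1/2)^(28/43) ≈ 0.6368.
Accumulation ratio R = 1/(1 − f) ≈ 1/0.3632 ≈ 2.7533.
Single-dose peak C₀ = D/Vd = 978/100 ≈ 9.780 mcg/mL.
Steady-state peak Cmax,ss = C₀·R ≈ 9.780 × 2.7533 ≈ 26.927 mcg/mL.
Peak 26.9 mcg/mL vs MTC 40 mcg/mL: below toxic threshold.

26.9 mcg/mL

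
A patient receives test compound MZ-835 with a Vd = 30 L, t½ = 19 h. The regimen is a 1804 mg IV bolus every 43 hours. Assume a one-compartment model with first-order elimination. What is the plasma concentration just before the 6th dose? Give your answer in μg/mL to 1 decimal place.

f = (1/2)^(τ/t½) = (1/2)^(43/19) ≈ 0.2083.
C₀ = D/Vd = 1804/30 ≈ 60.133 μg/mL.
Before the 6th dose, 5 doses have been given. Superposition: Cmin = C₀·(f + f² + … + f^5).
≈ 60.133 × (0.2083 + 0.0434 + 0.0090 + 0.0019 + 0.0004) ≈ 60.133 × 0.2630 ≈ 15.815 μg/mL.

15.8 μg/mL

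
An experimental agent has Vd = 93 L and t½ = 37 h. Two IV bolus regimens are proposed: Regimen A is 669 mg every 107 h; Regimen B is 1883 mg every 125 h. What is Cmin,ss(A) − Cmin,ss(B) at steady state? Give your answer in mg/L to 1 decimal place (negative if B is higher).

Regimen A: f = (1/2)^(107/37) ≈ 0.1347; Cmin,ss = (669/93)·f/(1−f) ≈ 1.120 mg/L.
Regimen B: f = (1/2)^(125/37) ≈ 0.0962; Cmin,ss = (1883/93)·f/(1−f) ≈ 2.155 mg/L.
Difference ≈ 1.120 − 2.155 ≈ -1.035 mg/L.

-1.0 mg/L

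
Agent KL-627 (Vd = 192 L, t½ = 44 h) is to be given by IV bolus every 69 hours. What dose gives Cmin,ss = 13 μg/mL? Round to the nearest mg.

τ/t½ = 69/44 ≈ 1.5682, so f = (1/2)^(69/44) ≈ 0.337233.
Cmin,ss = (D/Vd)·f/(1−f), so D = Cmin,ss·Vd·(1−f)/f.
D = 13 × 192 × (1−f)/f ≈ 13 × 192 × 1.96531 ≈ 4905.41 mg.

4905 mg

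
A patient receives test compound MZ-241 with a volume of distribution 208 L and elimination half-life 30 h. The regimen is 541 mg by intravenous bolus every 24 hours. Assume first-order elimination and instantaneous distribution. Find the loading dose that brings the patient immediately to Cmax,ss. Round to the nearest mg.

1271 mg

f = (1/2)^(24/30) ≈ 0.574349; accumulation ratio R = 1/(1−f) ≈ 2.34934.
Loading dose to hit Cmax,ss on first dose: D_load = D_maint·R ≈ 541 × 2.34934 ≈ 1270.99 mg.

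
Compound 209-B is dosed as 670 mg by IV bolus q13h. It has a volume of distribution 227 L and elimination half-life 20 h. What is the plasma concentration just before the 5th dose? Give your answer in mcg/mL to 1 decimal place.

f = (1/2)^(τ/t½) = (1/2)^(13/20) ≈ 0.6373.
C₀ = D/Vd = 670/227 ≈ 2.952 mcg/mL.
Before the 5th dose, 4 doses have been given. Superposition: Cmin = C₀·(f + f² + … + f^4).
≈ 2.952 × (0.6373 + 0.4062 + 0.2588 + 0.1650) ≈ 2.952 × 1.4673 ≈ 4.331 mcg/mL.

4.3 mcg/mL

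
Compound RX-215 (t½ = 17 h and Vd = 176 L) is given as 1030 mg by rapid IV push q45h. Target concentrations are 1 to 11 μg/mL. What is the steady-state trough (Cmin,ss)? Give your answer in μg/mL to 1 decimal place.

τ/t½ = 45/17 ≈ 2.6471, so fraction remaining f = (1/2)^(45/17) ≈ 0.1596.
Accumulation ratio R = 1/(1 − f) ≈ 1/0.8404 ≈ 1.1899.
Each bolus raises the concentration by D/Vd = 1030/176 ≈ 5.852 μg/mL.
Cmax,ss = C₀/(1 − f) ≈ 5.852/0.8404 ≈ 6.963 μg/mL.
One interval later, Cmin,ss = Cmax,ss·e^(−kτ) ≈ 6.963 × 0.1596 ≈ 1.111 μg/mL.
Trough 1.1 μg/mL vs MEC 1 μg/mL: adequate.

1.1 μg/mL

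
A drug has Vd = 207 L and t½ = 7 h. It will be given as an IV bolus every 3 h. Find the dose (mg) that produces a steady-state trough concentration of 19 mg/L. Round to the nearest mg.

1360 mg

τ/t½ = 3/7 ≈ 0.42857, so f = (1/2)^(3/7) ≈ 0.742997.
Cmin,ss = (D/Vd)·f/(1−f), so D = Cmin,ss·Vd·(1−f)/f.
D = 19 × 207 × (1−f)/f ≈ 19 × 207 × 0.34590 ≈ 1360.42 mg.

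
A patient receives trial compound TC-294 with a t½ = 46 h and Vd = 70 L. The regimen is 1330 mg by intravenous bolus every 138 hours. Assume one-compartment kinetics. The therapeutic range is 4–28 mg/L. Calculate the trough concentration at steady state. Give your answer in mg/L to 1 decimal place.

The dosing interval is 3 half-lives, so f = 2^(−3) = 0.125.
At steady state, R = 1/(1 − 0.125) = 8/7.
Single-dose peak C₀ = D/Vd = 1330/70 = 19 mg/L.
Steady-state peak Cmax,ss = C₀·R = 19 × 8/7 ≈ 21.714 mg/L.
Steady-state trough Cmin,ss = Cmax,ss·f ≈ 21.714 × 0.125 ≈ 2.714 mg/L.
Trough 2.7 mg/L vs MEC 4 mg/L: subtherapeutic.

2.7 mg/L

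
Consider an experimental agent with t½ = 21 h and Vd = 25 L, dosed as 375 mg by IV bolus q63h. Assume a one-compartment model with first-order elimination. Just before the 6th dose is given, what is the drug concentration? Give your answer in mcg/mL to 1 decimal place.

2.1 mcg/mL

f = (1/2)^(τ/t½) = (1/2)^(63/21) ≈ 0.1250.
C₀ = D/Vd = 375/25 ≈ 15.000 mcg/mL.
Before the 6th dose, 5 doses have been given. Superposition: Cmin = C₀·(f + f² + … + f^5).
≈ 15.000 × (0.1250 + 0.0156 + 0.0020 + 0.0002 + 0.0000) ≈ 15.000 × 0.1428 ≈ 2.142 mcg/mL.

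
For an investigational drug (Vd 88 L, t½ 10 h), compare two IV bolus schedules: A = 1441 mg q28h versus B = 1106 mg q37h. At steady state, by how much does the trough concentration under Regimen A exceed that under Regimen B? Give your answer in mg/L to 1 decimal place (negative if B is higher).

Regimen A: f = (1/2)^(28/10) ≈ 0.1436; Cmin,ss = (1441/88)·f/(1−f) ≈ 2.746 mg/L.
Regimen B: f = (1/2)^(37/10) ≈ 0.0769; Cmin,ss = (1106/88)·f/(1−f) ≈ 1.047 mg/L.
Difference ≈ 2.746 − 1.047 ≈ 1.699 mg/L.

1.7 mg/L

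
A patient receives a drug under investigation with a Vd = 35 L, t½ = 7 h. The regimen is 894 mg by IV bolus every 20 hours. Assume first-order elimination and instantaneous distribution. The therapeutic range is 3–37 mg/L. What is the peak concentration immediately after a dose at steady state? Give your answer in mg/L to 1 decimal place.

Over one 20-h interval, 20/7 ≈ 2.8571 half-lives elapse, leaving f ≈ 0.1380 of each dose.
Accumulation ratio R = 1/(1 − f) ≈ 1/0.8620 ≈ 1.1601.
Each bolus raises the concentration by D/Vd = 894/35 ≈ 25.543 mg/L.
Steady-state peak Cmax,ss = C₀·R ≈ 25.543 × 1.1601 ≈ 29.632 mg/L.
Peak 29.6 mg/L vs MTC 37 mg/L: below toxic threshold.

29.6 mg/L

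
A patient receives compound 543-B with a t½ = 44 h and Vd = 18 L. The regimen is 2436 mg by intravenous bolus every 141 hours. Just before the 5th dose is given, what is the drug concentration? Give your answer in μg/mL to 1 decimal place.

f = (1/2)^(τ/t½) = (1/2)^(141/44) ≈ 0.1085.
C₀ = D/Vd = 2436/18 ≈ 135.333 μg/mL.
Before the 5th dose, 4 doses have been given. Superposition: Cmin = C₀·(f + f² + … + f^4).
≈ 135.333 × (0.1085 + 0.0118 + 0.0013 + 0.0001) ≈ 135.333 × 0.1217 ≈ 16.470 μg/mL.

16.5 μg/mL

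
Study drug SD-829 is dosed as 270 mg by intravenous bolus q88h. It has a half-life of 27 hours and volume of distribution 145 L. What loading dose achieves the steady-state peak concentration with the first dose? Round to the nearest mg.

301 mg

f = (1/2)^(88/27) ≈ 0.104440; accumulation ratio R = 1/(1−f) ≈ 1.11662.
Loading dose to hit Cmax,ss on first dose: D_load = D_maint·R ≈ 270 × 1.11662 ≈ 301.49 mg.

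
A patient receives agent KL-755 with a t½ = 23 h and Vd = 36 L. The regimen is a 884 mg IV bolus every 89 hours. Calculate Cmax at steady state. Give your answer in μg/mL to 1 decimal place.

k = ln2/t½ = ln2/23 ≈ 0.030137 h⁻¹; fraction remaining f = e^(−kτ) = e^(−0.030137×89) ≈ 0.0684.
At steady state, accumulation factor R = 1/(1 − e^(−kτ)) ≈ 1.0734.
Single-dose peak C₀ = D/Vd = 884/36 ≈ 24.556 μg/mL.
Steady-state peak Cmax,ss = C₀·R ≈ 24.556 × 1.0734 ≈ 26.358 μg/mL.

26.4 μg/mL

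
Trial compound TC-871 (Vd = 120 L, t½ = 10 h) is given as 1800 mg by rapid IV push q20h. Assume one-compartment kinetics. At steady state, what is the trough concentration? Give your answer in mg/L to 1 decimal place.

5.0 mg/L

The dosing interval is 2 half-lives, so f = 2^(−2) = 0.25.
At steady state, R = 1/(1 − 0.25) = 4/3.
Single-dose peak C₀ = D/Vd = 1800/120 = 15 mg/L.
Steady-state peak Cmax,ss = C₀·R = 15 × 4/3 ≈ 20.000 mg/L.
Steady-state trough Cmin,ss = Cmax,ss·f ≈ 20.000 × 0.25 ≈ 5.000 mg/L.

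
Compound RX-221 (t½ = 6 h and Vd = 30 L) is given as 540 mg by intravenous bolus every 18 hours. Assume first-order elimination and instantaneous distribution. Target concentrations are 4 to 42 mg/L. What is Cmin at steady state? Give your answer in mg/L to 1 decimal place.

τ = 18 h = 3 half-lives, so f = (1/2)^3 = 0.125.
Accumulation ratio R = 1/(1 − f) = 1/0.875 = 8/7.
Single-dose peak C₀ = D/Vd = 540/30 = 18 mg/L.
Steady-state peak Cmax,ss = C₀·R = 18 × 8/7 ≈ 20.571 mg/L.
Steady-state trough Cmin,ss = Cmax,ss·f ≈ 20.571 × 0.125 ≈ 2.571 mg/L.
Trough 2.6 mg/L vs MEC 4 mg/L: subtherapeutic.

2.6 mg/L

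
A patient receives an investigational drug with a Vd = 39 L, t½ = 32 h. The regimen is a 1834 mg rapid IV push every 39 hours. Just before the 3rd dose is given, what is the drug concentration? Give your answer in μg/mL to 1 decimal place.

28.9 μg/mL

f = (1/2)^(τ/t½) = (1/2)^(39/32) ≈ 0.4297.
C₀ = D/Vd = 1834/39 ≈ 47.026 μg/mL.
Before the 3rd dose, 2 doses have been given. Superposition: Cmin = C₀·(f + f²).
≈ 47.026 × (0.4297 + 0.1846) ≈ 47.026 × 0.6143 ≈ 28.888 μg/mL.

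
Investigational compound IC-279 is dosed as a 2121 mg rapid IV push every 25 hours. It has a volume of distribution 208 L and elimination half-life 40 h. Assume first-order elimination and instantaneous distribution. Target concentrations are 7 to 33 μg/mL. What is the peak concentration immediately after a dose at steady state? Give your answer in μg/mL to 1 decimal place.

k = ln2/t½ = ln2/40 ≈ 0.017329 h⁻¹; fraction remaining f = e^(−kτ) = e^(−0.017329×25) ≈ 0.6484.
Accumulation ratio R = 1/(1 − f) ≈ 1/0.3516 ≈ 2.8441.
Each bolus raises the concentration by D/Vd = 2121/208 ≈ 10.197 μg/mL.
Steady-state peak Cmax,ss = C₀·R ≈ 10.197 × 2.8441 ≈ 29.001 μg/mL.
Peak 29.0 μg/mL vs MTC 33 μg/mL: below toxic threshold.

29.0 μg/mL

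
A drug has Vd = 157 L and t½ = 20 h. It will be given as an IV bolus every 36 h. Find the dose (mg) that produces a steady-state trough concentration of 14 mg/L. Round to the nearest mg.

5456 mg

τ/t½ = 36/20 ≈ 1.8, so f = (1/2)^(36/20) ≈ 0.287175.
Cmin,ss = (D/Vd)·f/(1−f), so D = Cmin,ss·Vd·(1−f)/f.
D = 14 × 157 × (1−f)/f ≈ 14 × 157 × 2.48220 ≈ 5455.88 mg.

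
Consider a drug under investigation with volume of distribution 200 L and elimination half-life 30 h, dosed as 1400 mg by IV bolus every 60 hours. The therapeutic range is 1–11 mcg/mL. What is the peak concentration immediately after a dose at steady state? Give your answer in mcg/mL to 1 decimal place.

The dosing interval is 2 half-lives, so f = 2^(−2) = 0.25.
Accumulation ratio R = 1/(1 − f) = 1/0.75 = 4/3.
Single-dose peak C₀ = D/Vd = 1400/200 = 7 mcg/mL.
Steady-state peak Cmax,ss = C₀·R = 7 × 4/3 ≈ 9.333 mcg/mL.
Peak 9.3 mcg/mL vs MTC 11 mcg/mL: below toxic threshold.

9.3 mcg/mL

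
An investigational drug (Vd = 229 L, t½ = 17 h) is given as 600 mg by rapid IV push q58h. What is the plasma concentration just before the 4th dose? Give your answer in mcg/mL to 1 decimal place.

0.3 mcg/mL

f = (1/2)^(τ/t½) = (1/2)^(58/17) ≈ 0.0940.
C₀ = D/Vd = 600/229 ≈ 2.620 mcg/mL.
Before the 4th dose, 3 doses have been given. Superposition: Cmin = C₀·(f + f² + … + f^3).
≈ 2.620 × (0.0940 + 0.0088 + 0.0008) ≈ 2.620 × 0.1036 ≈ 0.271 mcg/mL.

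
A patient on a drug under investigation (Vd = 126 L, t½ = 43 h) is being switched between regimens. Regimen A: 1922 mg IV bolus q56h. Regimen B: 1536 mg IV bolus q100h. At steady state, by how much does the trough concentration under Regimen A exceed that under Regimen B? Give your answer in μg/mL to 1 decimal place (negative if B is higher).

7.4 μg/mL

Regimen A: f = (1/2)^(56/43) ≈ 0.4055; Cmin,ss = (1922/126)·f/(1−f) ≈ 10.405 μg/mL.
Regimen B: f = (1/2)^(100/43) ≈ 0.1995; Cmin,ss = (1536/126)·f/(1−f) ≈ 3.038 μg/mL.
Difference ≈ 10.405 − 3.038 ≈ 7.367 μg/mL.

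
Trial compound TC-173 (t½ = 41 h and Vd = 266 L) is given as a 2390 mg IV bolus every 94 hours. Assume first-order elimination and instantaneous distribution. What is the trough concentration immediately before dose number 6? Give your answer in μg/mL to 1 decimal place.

2.3 μg/mL

f = (1/2)^(τ/t½) = (1/2)^(94/41) ≈ 0.2041.
C₀ = D/Vd = 2390/266 ≈ 8.985 μg/mL.
Before the 6th dose, 5 doses have been given. Superposition: Cmin = C₀·(f + f² + … + f^5).
≈ 8.985 × (0.2041 + 0.0417 + 0.0085 + 0.0017 + 0.0004) ≈ 8.985 × 0.2564 ≈ 2.304 μg/mL.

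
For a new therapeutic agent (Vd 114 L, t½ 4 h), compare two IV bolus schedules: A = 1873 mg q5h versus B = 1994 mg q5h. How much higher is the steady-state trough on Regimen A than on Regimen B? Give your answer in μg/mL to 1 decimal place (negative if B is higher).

Regimen A: f = (1/2)^(5/4) ≈ 0.4204; Cmin,ss = (1873/114)·f/(1−f) ≈ 11.917 μg/mL.
Regimen B: f = (1/2)^(5/4) ≈ 0.4204; Cmin,ss = (1994/114)·f/(1−f) ≈ 12.687 μg/mL.
Difference ≈ 11.917 − 12.687 ≈ -0.770 μg/mL.

-0.8 μg/mL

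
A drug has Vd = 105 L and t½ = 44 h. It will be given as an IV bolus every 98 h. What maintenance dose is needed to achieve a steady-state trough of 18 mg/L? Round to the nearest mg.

τ/t½ = 98/44 ≈ 2.2273, so f = (1/2)^(98/44) ≈ 0.213562.
Cmin,ss = (D/Vd)·f/(1−f), so D = Cmin,ss·Vd·(1−f)/f.
D = 18 × 105 × (1−f)/f ≈ 18 × 105 × 3.68248 ≈ 6959.89 mg.

6960 mg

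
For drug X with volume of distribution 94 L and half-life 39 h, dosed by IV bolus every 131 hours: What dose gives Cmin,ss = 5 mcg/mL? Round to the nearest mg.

4352 mg

τ/t½ = 131/39 ≈ 3.359, so f = (1/2)^(131/39) ≈ 0.097465.
Cmin,ss = (D/Vd)·f/(1−f), so D = Cmin,ss·Vd·(1−f)/f.
D = 5 × 94 × (1−f)/f ≈ 5 × 94 × 9.26009 ≈ 4352.24 mg.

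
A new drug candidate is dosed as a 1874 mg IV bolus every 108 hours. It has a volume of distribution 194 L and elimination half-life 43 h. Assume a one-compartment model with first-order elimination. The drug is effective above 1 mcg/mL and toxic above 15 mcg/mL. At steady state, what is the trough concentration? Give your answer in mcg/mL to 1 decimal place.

2.1 mcg/mL

Over one 108-h interval, 108/43 ≈ 2.5116 half-lives elapse, leaving f ≈ 0.1754 of each dose.
Accumulation ratio R = 1/(1 − f) ≈ 1/0.8246 ≈ 1.2127.
Single-dose peak C₀ = D/Vd = 1874/194 ≈ 9.660 mcg/mL.
Cmax,ss = C₀/(1 − f) ≈ 9.660/0.8246 ≈ 11.715 mcg/mL.
Steady-state trough Cmin,ss = Cmax,ss·f ≈ 11.715 × 0.1754 ≈ 2.055 mcg/mL.
Trough 2.1 mcg/mL vs MEC 1 mcg/mL: adequate.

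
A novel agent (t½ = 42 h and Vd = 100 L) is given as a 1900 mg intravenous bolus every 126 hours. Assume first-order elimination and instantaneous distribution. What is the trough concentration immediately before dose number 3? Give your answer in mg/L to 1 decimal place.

2.7 mg/L

f = (1/2)^(τ/t½) = (1/2)^(126/42) ≈ 0.1250.
C₀ = D/Vd = 1900/100 ≈ 19.000 mg/L.
Before the 3rd dose, 2 doses have been given. Superposition: Cmin = C₀·(f + f²).
≈ 19.000 × (0.1250 + 0.0156) ≈ 19.000 × 0.1406 ≈ 2.671 mg/L.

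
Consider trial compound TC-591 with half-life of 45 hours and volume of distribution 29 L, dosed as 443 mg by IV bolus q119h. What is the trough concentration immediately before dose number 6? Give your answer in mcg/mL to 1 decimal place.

f = (1/2)^(τ/t½) = (1/2)^(119/45) ≈ 0.1599.
C₀ = D/Vd = 443/29 ≈ 15.276 mcg/mL.
Before the 6th dose, 5 doses have been given. Superposition: Cmin = C₀·(f + f² + … + f^5).
≈ 15.276 × (0.1599 + 0.0256 + 0.0041 + 0.0007 + 0.0001) ≈ 15.276 × 0.1904 ≈ 2.909 mcg/mL.

2.9 mcg/mL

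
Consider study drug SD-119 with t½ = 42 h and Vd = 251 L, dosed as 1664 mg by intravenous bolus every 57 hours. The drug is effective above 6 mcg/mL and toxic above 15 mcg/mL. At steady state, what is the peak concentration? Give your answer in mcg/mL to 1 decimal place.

τ/t½ = 57/42 ≈ 1.3571, so fraction remaining f = (1/2)^(57/42) ≈ 0.3904.
At steady state, accumulation factor R = 1/(1 − e^(−kτ)) ≈ 1.6404.
Each bolus raises the concentration by D/Vd = 1664/251 ≈ 6.629 mcg/mL.
Steady-state peak Cmax,ss = C₀·R ≈ 6.629 × 1.6404 ≈ 10.874 mcg/mL.
Peak 10.9 mcg/mL vs MTC 15 mcg/mL: below toxic threshold.

10.9 mcg/mL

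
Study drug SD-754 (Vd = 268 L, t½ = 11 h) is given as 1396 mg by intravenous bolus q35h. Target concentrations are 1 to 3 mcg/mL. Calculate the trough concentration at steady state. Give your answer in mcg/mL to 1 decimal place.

0.6 mcg/mL

k = ln2/t½ = ln2/11 ≈ 0.063013 h⁻¹; fraction remaining f = e^(−kτ) = e^(−0.063013×35) ≈ 0.1102.
Accumulation ratio R = 1/(1 − f) ≈ 1/0.8898 ≈ 1.1238.
Each bolus raises the concentration by D/Vd = 1396/268 ≈ 5.209 mcg/mL.
Cmax,ss = C₀/(1 − f) ≈ 5.209/0.8898 ≈ 5.854 mcg/mL.
Steady-state trough Cmin,ss = Cmax,ss·f ≈ 5.854 × 0.1102 ≈ 0.645 mcg/mL.
Trough 0.6 mcg/mL vs MEC 1 mcg/mL: subtherapeutic.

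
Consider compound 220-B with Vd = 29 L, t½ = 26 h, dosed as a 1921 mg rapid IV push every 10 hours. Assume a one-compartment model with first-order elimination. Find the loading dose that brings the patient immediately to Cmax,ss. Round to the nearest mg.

8209 mg

f = (1/2)^(10/26) ≈ 0.765983; accumulation ratio R = 1/(1−f) ≈ 4.27319.
Loading dose to hit Cmax,ss on first dose: D_load = D_maint·R ≈ 1921 × 4.27319 ≈ 8208.80 mg.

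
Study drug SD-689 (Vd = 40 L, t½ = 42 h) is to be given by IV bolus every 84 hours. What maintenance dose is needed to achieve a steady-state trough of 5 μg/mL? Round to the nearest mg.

600 mg

τ/t½ = 84/42 ≈ 2, so f = (1/2)^(84/42) ≈ 0.250000.
Cmin,ss = (D/Vd)·f/(1−f), so D = Cmin,ss·Vd·(1−f)/f.
D = 5 × 40 × (1−f)/f ≈ 5 × 40 × 3.00000 ≈ 600.00 mg.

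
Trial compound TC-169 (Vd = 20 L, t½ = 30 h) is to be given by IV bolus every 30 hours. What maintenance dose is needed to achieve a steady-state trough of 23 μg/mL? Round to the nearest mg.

460 mg

τ/t½ = 30/30 ≈ 1, so f = (1/2)^(30/30) ≈ 0.500000.
Cmin,ss = (D/Vd)·f/(1−f), so D = Cmin,ss·Vd·(1−f)/f.
D = 23 × 20 × (1−f)/f ≈ 23 × 20 × 1.00000 ≈ 460.00 mg.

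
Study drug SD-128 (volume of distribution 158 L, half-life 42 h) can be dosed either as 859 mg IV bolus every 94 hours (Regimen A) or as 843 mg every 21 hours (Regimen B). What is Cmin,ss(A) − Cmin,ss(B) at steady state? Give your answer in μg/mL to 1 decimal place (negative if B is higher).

-11.4 μg/mL

Regimen A: f = (1/2)^(94/42) ≈ 0.2120; Cmin,ss = (859/158)·f/(1−f) ≈ 1.463 μg/mL.
Regimen B: f = (1/2)^(21/42) ≈ 0.7071; Cmin,ss = (843/158)·f/(1−f) ≈ 12.880 μg/mL.
Difference ≈ 1.463 − 12.880 ≈ -11.417 μg/mL.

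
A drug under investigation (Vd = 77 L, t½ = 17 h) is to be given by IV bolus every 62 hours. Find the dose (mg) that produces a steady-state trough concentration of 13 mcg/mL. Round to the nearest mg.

τ/t½ = 62/17 ≈ 3.6471, so f = (1/2)^(62/17) ≈ 0.079823.
Cmin,ss = (D/Vd)·f/(1−f), so D = Cmin,ss·Vd·(1−f)/f.
D = 13 × 77 × (1−f)/f ≈ 13 × 77 × 11.52772 ≈ 11539.25 mg.

11539 mg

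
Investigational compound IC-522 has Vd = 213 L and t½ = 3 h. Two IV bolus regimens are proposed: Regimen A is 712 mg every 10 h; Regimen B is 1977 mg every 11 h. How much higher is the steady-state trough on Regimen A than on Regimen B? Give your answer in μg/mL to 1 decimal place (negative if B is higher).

Regimen A: f = (1/2)^(10/3) ≈ 0.0992; Cmin,ss = (712/213)·f/(1−f) ≈ 0.368 μg/mL.
Regimen B: f = (1/2)^(11/3) ≈ 0.0787; Cmin,ss = (1977/213)·f/(1−f) ≈ 0.793 μg/mL.
Difference ≈ 0.368 − 0.793 ≈ -0.425 μg/mL.

-0.4 μg/mL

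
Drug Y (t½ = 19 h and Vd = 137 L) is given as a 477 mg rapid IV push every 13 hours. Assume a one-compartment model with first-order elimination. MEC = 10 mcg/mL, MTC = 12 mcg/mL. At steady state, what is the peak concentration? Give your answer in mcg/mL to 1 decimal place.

k = ln2/t½ = ln2/19 ≈ 0.036481 h⁻¹; fraction remaining f = e^(−kτ) = e^(−0.036481×13) ≈ 0.6223.
At steady state, accumulation factor R = 1/(1 − e^(−kτ)) ≈ 2.6476.
Each bolus raises the concentration by D/Vd = 477/137 ≈ 3.482 mcg/mL.
Cmax,ss = C₀/(1 − f) ≈ 3.482/0.3777 ≈ 9.219 mcg/mL.
Peak 9.2 mcg/mL vs MTC 12 mcg/mL: below toxic threshold.

9.2 mcg/mL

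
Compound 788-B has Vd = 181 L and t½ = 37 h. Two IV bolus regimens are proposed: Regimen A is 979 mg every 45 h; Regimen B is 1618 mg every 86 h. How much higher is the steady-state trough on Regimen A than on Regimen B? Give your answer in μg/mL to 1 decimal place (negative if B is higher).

1.9 μg/mL

Regimen A: f = (1/2)^(45/37) ≈ 0.4304; Cmin,ss = (979/181)·f/(1−f) ≈ 4.087 μg/mL.
Regimen B: f = (1/2)^(86/37) ≈ 0.1997; Cmin,ss = (1618/181)·f/(1−f) ≈ 2.231 μg/mL.
Difference ≈ 4.087 − 2.231 ≈ 1.856 μg/mL.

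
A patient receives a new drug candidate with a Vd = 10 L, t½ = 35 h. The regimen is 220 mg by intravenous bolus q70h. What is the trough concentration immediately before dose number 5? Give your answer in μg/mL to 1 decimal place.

f = (1/2)^(τ/t½) = (1/2)^(70/35) ≈ 0.2500.
C₀ = D/Vd = 220/10 ≈ 22.000 μg/mL.
Before the 5th dose, 4 doses have been given. Superposition: Cmin = C₀·(f + f² + … + f^4).
≈ 22.000 × (0.2500 + 0.0625 + 0.0156 + 0.0039) ≈ 22.000 × 0.3320 ≈ 7.304 μg/mL.

7.3 μg/mL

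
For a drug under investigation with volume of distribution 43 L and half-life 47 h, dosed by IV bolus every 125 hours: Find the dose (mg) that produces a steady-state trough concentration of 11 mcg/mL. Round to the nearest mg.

τ/t½ = 125/47 ≈ 2.6596, so f = (1/2)^(125/47) ≈ 0.158266.
Cmin,ss = (D/Vd)·f/(1−f), so D = Cmin,ss·Vd·(1−f)/f.
D = 11 × 43 × (1−f)/f ≈ 11 × 43 × 5.31848 ≈ 2515.64 mg.

2516 mg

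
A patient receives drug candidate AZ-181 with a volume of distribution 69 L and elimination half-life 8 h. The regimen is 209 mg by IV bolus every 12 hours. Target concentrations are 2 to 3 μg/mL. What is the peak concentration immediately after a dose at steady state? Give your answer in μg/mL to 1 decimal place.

τ/t½ = 12/8 ≈ 1.5, so fraction remaining f = (1/2)^(12/8) ≈ 0.3536.
Accumulation ratio R = 1/(1 − f) ≈ 1/0.6464 ≈ 1.5470.
Each bolus raises the concentration by D/Vd = 209/69 ≈ 3.029 μg/mL.
Cmax,ss = C₀/(1 − f) ≈ 3.029/0.6464 ≈ 4.686 μg/mL.
Peak 4.7 μg/mL vs MTC 3 μg/mL: exceeds toxic threshold.

4.7 μg/mL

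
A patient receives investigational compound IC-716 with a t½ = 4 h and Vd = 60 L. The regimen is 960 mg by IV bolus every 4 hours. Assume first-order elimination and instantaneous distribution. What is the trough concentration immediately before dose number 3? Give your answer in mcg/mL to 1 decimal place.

12.0 mcg/mL

f = (1/2)^(τ/t½) = (1/2)^(4/4) ≈ 0.5000.
C₀ = D/Vd = 960/60 ≈ 16.000 mcg/mL.
Before the 3rd dose, 2 doses have been given. Superposition: Cmin = C₀·(f + f²).
≈ 16.000 × (0.5000 + 0.2500) ≈ 16.000 × 0.7500 ≈ 12.000 mcg/mL.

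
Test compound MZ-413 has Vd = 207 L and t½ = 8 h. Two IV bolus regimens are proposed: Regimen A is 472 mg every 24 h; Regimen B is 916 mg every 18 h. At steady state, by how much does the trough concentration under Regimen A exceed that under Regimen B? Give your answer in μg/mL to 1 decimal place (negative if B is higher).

-0.9 μg/mL

Regimen A: f = (1/2)^(24/8) ≈ 0.1250; Cmin,ss = (472/207)·f/(1−f) ≈ 0.326 μg/mL.
Regimen B: f = (1/2)^(18/8) ≈ 0.2102; Cmin,ss = (916/207)·f/(1−f) ≈ 1.178 μg/mL.
Difference ≈ 0.326 − 1.178 ≈ -0.852 μg/mL.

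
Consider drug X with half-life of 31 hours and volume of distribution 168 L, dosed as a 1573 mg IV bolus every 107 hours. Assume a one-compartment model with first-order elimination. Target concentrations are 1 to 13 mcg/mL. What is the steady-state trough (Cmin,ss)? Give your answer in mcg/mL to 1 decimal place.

Over one 107-h interval, 107/31 ≈ 3.4516 half-lives elapse, leaving f ≈ 0.0914 of each dose.
Accumulation ratio R = 1/(1 − f) ≈ 1/0.9086 ≈ 1.1006.
Each bolus raises the concentration by D/Vd = 1573/168 ≈ 9.363 mcg/mL.
Steady-state peak Cmax,ss = C₀·R ≈ 9.363 × 1.1006 ≈ 10.305 mcg/mL.
Steady-state trough Cmin,ss = Cmax,ss·f ≈ 10.305 × 0.0914 ≈ 0.942 mcg/mL.
Trough 0.9 mcg/mL vs MEC 1 mcg/mL: subtherapeutic.

0.9 mcg/mL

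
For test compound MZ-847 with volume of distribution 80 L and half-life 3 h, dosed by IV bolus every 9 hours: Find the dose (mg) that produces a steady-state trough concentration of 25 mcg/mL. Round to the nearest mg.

τ/t½ = 9/3 ≈ 3, so f = (1/2)^(9/3) ≈ 0.125000.
Cmin,ss = (D/Vd)·f/(1−f), so D = Cmin,ss·Vd·(1−f)/f.
D = 25 × 80 × (1−f)/f ≈ 25 × 80 × 7.00000 ≈ 14000.00 mg.

14000 mg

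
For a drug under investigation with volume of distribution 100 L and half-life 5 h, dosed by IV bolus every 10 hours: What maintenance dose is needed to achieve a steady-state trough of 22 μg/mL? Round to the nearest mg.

6600 mg

τ/t½ = 10/5 ≈ 2, so f = (1/2)^(10/5) ≈ 0.250000.
Cmin,ss = (D/Vd)·f/(1−f), so D = Cmin,ss·Vd·(1−f)/f.
D = 22 × 100 × (1−f)/f ≈ 22 × 100 × 3.00000 ≈ 6600.00 mg.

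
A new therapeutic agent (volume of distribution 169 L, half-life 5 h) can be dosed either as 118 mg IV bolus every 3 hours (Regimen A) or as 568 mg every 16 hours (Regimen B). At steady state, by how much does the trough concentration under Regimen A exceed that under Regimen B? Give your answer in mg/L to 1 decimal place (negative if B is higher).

Regimen A: f = (1/2)^(3/5) ≈ 0.6598; Cmin,ss = (118/169)·f/(1−f) ≈ 1.354 mg/L.
Regimen B: f = (1/2)^(16/5) ≈ 0.1088; Cmin,ss = (568/169)·f/(1−f) ≈ 0.410 mg/L.
Difference ≈ 1.354 − 0.410 ≈ 0.944 mg/L.

0.9 mg/L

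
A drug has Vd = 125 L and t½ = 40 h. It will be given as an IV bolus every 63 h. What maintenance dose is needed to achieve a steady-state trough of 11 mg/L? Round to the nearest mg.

2722 mg

τ/t½ = 63/40 ≈ 1.575, so f = (1/2)^(63/40) ≈ 0.335643.
Cmin,ss = (D/Vd)·f/(1−f), so D = Cmin,ss·Vd·(1−f)/f.
D = 11 × 125 × (1−f)/f ≈ 11 × 125 × 1.97936 ≈ 2721.62 mg.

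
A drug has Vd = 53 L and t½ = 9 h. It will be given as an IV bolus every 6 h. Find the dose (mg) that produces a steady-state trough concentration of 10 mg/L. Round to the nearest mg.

311 mg

τ/t½ = 6/9 ≈ 0.66667, so f = (1/2)^(6/9) ≈ 0.629961.
Cmin,ss = (D/Vd)·f/(1−f), so D = Cmin,ss·Vd·(1−f)/f.
D = 10 × 53 × (1−f)/f ≈ 10 × 53 × 0.58740 ≈ 311.32 mg.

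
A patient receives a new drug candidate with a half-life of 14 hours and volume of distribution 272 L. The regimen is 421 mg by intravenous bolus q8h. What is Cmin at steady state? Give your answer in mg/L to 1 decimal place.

3.2 mg/L

τ/t½ = 8/14 ≈ 0.57143, so fraction remaining f = (1/2)^(8/14) ≈ 0.6730.
At steady state, accumulation factor R = 1/(1 − e^(−kτ)) ≈ 3.0581.
Single-dose peak C₀ = D/Vd = 421/272 ≈ 1.548 mg/L.
Steady-state peak Cmax,ss = C₀·R ≈ 1.548 × 3.0581 ≈ 4.734 mg/L.
One interval later, Cmin,ss = Cmax,ss·e^(−kτ) ≈ 4.734 × 0.6730 ≈ 3.186 mg/L.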